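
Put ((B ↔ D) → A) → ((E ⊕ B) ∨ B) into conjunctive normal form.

((B ↔ D) → A) → ((E ⊕ B) ∨ B)
≡ ¬((B ↔ D) → A) ∨ (E ⊕ B) ∨ B   [eliminate →]
≡ ¬(¬(B ↔ D) ∨ A) ∨ (E ⊕ B) ∨ B   [eliminate →]
≡ ¬(¬((B → D) ∧ (D → B)) ∨ A) ∨ (E ⊕ B) ∨ B   [eliminate ↔]
≡ ¬(¬((¬B ∨ D) ∧ (D → B)) ∨ A) ∨ (E ⊕ B) ∨ B   [eliminate →]
≡ ¬(¬((¬B ∨ D) ∧ (¬D ∨ B)) ∨ A) ∨ (E ⊕ B) ∨ B   [eliminate →]
≡ ¬(¬((¬B ∨ D) ∧ (¬D ∨ B)) ∨ A) ∨ ((E ∨ B) ∧ ¬(E ∧ B)) ∨ B   [expand ⊕]
≡ (¬¬((¬B ∨ D) ∧ (¬D ∨ B)) ∧ ¬A) ∨ ((E ∨ B) ∧ ¬(E ∧ B)) ∨ B   [De Morgan]
≡ ((¬B ∨ D) ∧ (¬D ∨ B) ∧ ¬A) ∨ ((E ∨ B) ∧ ¬(E ∧ B)) ∨ B   [double negation]
≡ ((¬B ∨ D) ∧ (¬D ∨ B) ∧ ¬A) ∨ ((E ∨ B) ∧ (¬E ∨ ¬B)) ∨ B   [De Morgan]
≡ (¬B ∨ D ∨ E ∨ B ∨ B) ∧ (¬B ∨ D ∨ ¬E ∨ ¬B ∨ B) ∧ (¬D ∨ B ∨ E ∨ B ∨ B) ∧ (¬D ∨ B ∨ ¬E ∨ ¬B ∨ B) ∧ (¬A ∨ E ∨ B ∨ B) ∧ (¬A ∨ ¬E ∨ ¬B ∨ B)   [distribute ∨ over ∧]
≡ (¬D ∨ B ∨ E) ∧ (¬A ∨ E ∨ B)   [simplify]

(¬D ∨ B ∨ E) ∧ (¬A ∨ E ∨ B)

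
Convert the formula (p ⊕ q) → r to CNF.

(p ⊕ q) → r
≡ ¬(p ⊕ q) ∨ r   — eliminate →
≡ ¬((p ∨ q) ∧ ¬(p ∧ q)) ∨ r   — expand ⊕
≡ ¬(p ∨ q) ∨ ¬¬(p ∧ q) ∨ r   — De Morgan
≡ (¬p ∧ ¬q) ∨ ¬¬(p ∧ q) ∨ r   — De Morgan
≡ (¬p ∧ ¬q) ∨ (p ∧ q) ∨ r   — double negation
≡ (¬p ∨ p ∨ r) ∧ (¬p ∨ q ∨ r) ∧ (¬q ∨ p ∨ r) ∧ (¬q ∨ q ∨ r)   — distribute ∨ over ∧
≡ (¬p ∨ q ∨ r) ∧ (¬q ∨ p ∨ r)   — simplify

(¬p ∨ q ∨ r) ∧ (¬q ∨ p ∨ r)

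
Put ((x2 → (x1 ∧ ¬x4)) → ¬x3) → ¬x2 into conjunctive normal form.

((x2 → (x1 ∧ ¬x4)) → ¬x3) → ¬x2
≡ ¬((x2 → (x1 ∧ ¬x4)) → ¬x3) ∨ ¬x2   (eliminate →)
≡ ¬(¬(x2 → (x1 ∧ ¬x4)) ∨ ¬x3) ∨ ¬x2   (eliminate →)
≡ ¬(¬(¬x2 ∨ (x1 ∧ ¬x4)) ∨ ¬x3) ∨ ¬x2   (eliminate →)
≡ (¬¬(¬x2 ∨ (x1 ∧ ¬x4)) ∧ ¬¬x3) ∨ ¬x2   (De Morgan)
≡ ((¬x2 ∨ (x1 ∧ ¬x4)) ∧ ¬¬x3) ∨ ¬x2   (double negation)
≡ ((¬x2 ∨ (x1 ∧ ¬x4)) ∧ x3) ∨ ¬x2   (double negation)
≡ (¬x2 ∨ x1 ∨ ¬x2) ∧ (¬x2 ∨ ¬x4 ∨ ¬x2) ∧ (x3 ∨ ¬x2)   (distribute ∨ over ∧)
≡ (¬x2 ∨ x1) ∧ (¬x2 ∨ ¬x4) ∧ (x3 ∨ ¬x2)   (simplify)

(¬x2 ∨ x1) ∧ (¬x2 ∨ ¬x4) ∧ (x3 ∨ ¬x2)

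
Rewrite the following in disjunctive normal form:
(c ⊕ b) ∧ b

¬c ∧ b

(c ⊕ b) ∧ b
= ((c ∧ ¬b) ∨ (¬c ∧ b)) ∧ b   [expand ⊕]
= (c ∧ ¬b ∧ b) ∨ (¬c ∧ b ∧ b)   [distribute ∧ over ∨]
= ¬c ∧ b   [simplify]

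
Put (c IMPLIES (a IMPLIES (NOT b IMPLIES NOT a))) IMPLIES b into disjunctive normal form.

(c IMPLIES (a IMPLIES (NOT b IMPLIES NOT a))) IMPLIES b
= NOT (c IMPLIES (a IMPLIES (NOT b IMPLIES NOT a))) OR b   — eliminate IMPLIES
= NOT (NOT c OR (a IMPLIES (NOT b IMPLIES NOT a))) OR b   — eliminate IMPLIES
= NOT (NOT c OR NOT a OR (NOT b IMPLIES NOT a)) OR b   — eliminate IMPLIES
= NOT (NOT c OR NOT a OR NOT NOT b OR NOT a) OR b   — eliminate IMPLIES
= (NOT NOT c AND NOT NOT a AND NOT NOT NOT b AND NOT NOT a) OR b   — De Morgan
= (c AND NOT NOT a AND NOT NOT NOT b AND NOT NOT a) OR b   — double negation
= (c AND a AND NOT NOT NOT b AND NOT NOT a) OR b   — double negation
= (c AND a AND NOT b AND NOT NOT a) OR b   — double negation
= (c AND a AND NOT b AND a) OR b   — double negation
= (c AND a AND NOT b) OR b   — simplify

(c AND a AND NOT b) OR b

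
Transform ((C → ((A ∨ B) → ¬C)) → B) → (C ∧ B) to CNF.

((C → ((A ∨ B) → ¬C)) → B) → (C ∧ B)
≡ ¬((C → ((A ∨ B) → ¬C)) → B) ∨ (C ∧ B)
≡ ¬(¬(C → ((A ∨ B) → ¬C)) ∨ B) ∨ (C ∧ B)
≡ ¬(¬(¬C ∨ ((A ∨ B) → ¬C)) ∨ B) ∨ (C ∧ B)
≡ ¬(¬(¬C ∨ ¬(A ∨ B) ∨ ¬C) ∨ B) ∨ (C ∧ B)
≡ (¬¬(¬C ∨ ¬(A ∨ B) ∨ ¬C) ∧ ¬B) ∨ (C ∧ B)
≡ ((¬C ∨ ¬(A ∨ B) ∨ ¬C) ∧ ¬B) ∨ (C ∧ B)
≡ ((¬C ∨ (¬A ∧ ¬B) ∨ ¬C) ∧ ¬B) ∨ (C ∧ B)
≡ (¬C ∨ ¬A ∨ ¬C ∨ C) ∧ (¬C ∨ ¬A ∨ ¬C ∨ B) ∧ (¬C ∨ ¬B ∨ ¬C ∨ C) ∧ (¬C ∨ ¬B ∨ ¬C ∨ B) ∧ (¬B ∨ C) ∧ (¬B ∨ B)
≡ (¬C ∨ ¬A ∨ B) ∧ (¬B ∨ C)

(¬C ∨ ¬A ∨ B) ∧ (¬B ∨ C)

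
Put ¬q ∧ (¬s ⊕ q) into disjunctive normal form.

¬q ∧ (¬s ⊕ q)
= ¬q ∧ ((¬s ∧ ¬q) ∨ (¬¬s ∧ q))
= ¬q ∧ ((¬s ∧ ¬q) ∨ (s ∧ q))
= (¬q ∧ ¬s ∧ ¬q) ∨ (¬q ∧ s ∧ q)
= ¬q ∧ ¬s

¬q ∧ ¬s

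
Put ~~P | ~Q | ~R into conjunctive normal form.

~~P | ~Q | ~R
≡ P | ~Q | ~R   (double negation)

P | ~Q | ~R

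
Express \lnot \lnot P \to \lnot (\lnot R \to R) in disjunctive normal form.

\lnot P \lor \lnot R

\lnot \lnot P \to \lnot (\lnot R \to R)
≡ \lnot \lnot \lnot P \lor \lnot (\lnot R \to R)   [eliminate \to]
≡ \lnot \lnot \lnot P \lor \lnot (\lnot \lnot R \lor R)   [eliminate \to]
≡ \lnot P \lor \lnot (\lnot \lnot R \lor R)   [double negation]
≡ \lnot P \lor (\lnot \lnot \lnot R \land \lnot R)   [De Morgan]
≡ \lnot P \lor (\lnot R \land \lnot R)   [double negation]
≡ \lnot P \lor \lnot R   [simplify]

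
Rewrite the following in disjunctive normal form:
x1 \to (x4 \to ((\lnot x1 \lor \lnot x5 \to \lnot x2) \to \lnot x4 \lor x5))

x1 \to (x4 \to ((\lnot x1 \lor \lnot x5 \to \lnot x2) \to \lnot x4 \lor x5))
≡ \lnot x1 \lor (x4 \to ((\lnot x1 \lor \lnot x5 \to \lnot x2) \to \lnot x4 \lor x5))   (eliminate \to)
≡ \lnot x1 \lor \lnot x4 \lor ((\lnot x1 \lor \lnot x5 \to \lnot x2) \to \lnot x4 \lor x5)   (eliminate \to)
≡ \lnot x1 \lor \lnot x4 \lor \lnot (\lnot x1 \lor \lnot x5 \to \lnot x2) \lor \lnot x4 \lor x5   (eliminate \to)
≡ \lnot x1 \lor \lnot x4 \lor \lnot (\lnot (\lnot x1 \lor \lnot x5) \lor \lnot x2) \lor \lnot x4 \lor x5   (eliminate \to)
≡ \lnot x1 \lor \lnot x4 \lor \lnot \lnot (\lnot x1 \lor \lnot x5) \land \lnot \lnot x2 \lor \lnot x4 \lor x5   (De Morgan)
≡ \lnot x1 \lor \lnot x4 \lor (\lnot x1 \lor \lnot x5) \land \lnot \lnot x2 \lor \lnot x4 \lor x5   (double negation)
≡ \lnot x1 \lor \lnot x4 \lor (\lnot x1 \lor \lnot x5) \land x2 \lor \lnot x4 \lor x5   (double negation)
≡ \lnot x1 \lor \lnot x4 \lor \lnot x1 \land x2 \lor \lnot x5 \land x2 \lor \lnot x4 \lor x5   (distribute \land over \lor)
≡ \lnot x1 \lor \lnot x4 \lor \lnot x5 \land x2 \lor x5   (simplify)

\lnot x1 \lor \lnot x4 \lor \lnot x5 \land x2 \lor x5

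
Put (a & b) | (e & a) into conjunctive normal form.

a & (b | e)

(a & b) | (e & a)
≡ (a | e) & (a | a) & (b | e) & (b | a)   [distribute | over &]
≡ a & (b | e)   [simplify]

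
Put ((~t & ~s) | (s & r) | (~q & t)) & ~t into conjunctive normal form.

((~t & ~s) | (s & r) | (~q & t)) & ~t
≡ (~t | s | ~q) & (~t | s | t) & (~t | r | ~q) & (~t | r | t) & (~s | s | ~q) & (~s | s | t) & (~s | r | ~q) & (~s | r | t) & ~t
≡ (~s | r | ~q) & (~s | r | t) & ~t

(~s | r | ~q) & (~s | r | t) & ~t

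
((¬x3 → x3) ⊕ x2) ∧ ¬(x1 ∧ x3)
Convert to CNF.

((¬x3 → x3) ⊕ x2) ∧ ¬(x1 ∧ x3)
≡ ((¬x3 → x3) ∨ x2) ∧ ¬((¬x3 → x3) ∧ x2) ∧ ¬(x1 ∧ x3)   (expand ⊕)
≡ (¬¬x3 ∨ x3 ∨ x2) ∧ ¬((¬x3 → x3) ∧ x2) ∧ ¬(x1 ∧ x3)   (eliminate →)
≡ (¬¬x3 ∨ x3 ∨ x2) ∧ ¬((¬¬x3 ∨ x3) ∧ x2) ∧ ¬(x1 ∧ x3)   (eliminate →)
≡ (x3 ∨ x3 ∨ x2) ∧ ¬((¬¬x3 ∨ x3) ∧ x2) ∧ ¬(x1 ∧ x3)   (double negation)
≡ (x3 ∨ x3 ∨ x2) ∧ (¬(¬¬x3 ∨ x3) ∨ ¬x2) ∧ ¬(x1 ∧ x3)   (De Morgan)
≡ (x3 ∨ x3 ∨ x2) ∧ ((¬¬¬x3 ∧ ¬x3) ∨ ¬x2) ∧ ¬(x1 ∧ x3)   (De Morgan)
≡ (x3 ∨ x3 ∨ x2) ∧ ((¬x3 ∧ ¬x3) ∨ ¬x2) ∧ ¬(x1 ∧ x3)   (double negation)
≡ (x3 ∨ x3 ∨ x2) ∧ ((¬x3 ∧ ¬x3) ∨ ¬x2) ∧ (¬x1 ∨ ¬x3)   (De Morgan)
≡ (x3 ∨ x3 ∨ x2) ∧ (¬x3 ∨ ¬x2) ∧ (¬x3 ∨ ¬x2) ∧ (¬x1 ∨ ¬x3)   (distribute ∨ over ∧)
≡ (x3 ∨ x2) ∧ (¬x3 ∨ ¬x2) ∧ (¬x1 ∨ ¬x3)   (simplify)

(x3 ∨ x2) ∧ (¬x3 ∨ ¬x2) ∧ (¬x1 ∨ ¬x3)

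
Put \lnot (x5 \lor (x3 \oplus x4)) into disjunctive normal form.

\lnot (x5 \lor (x3 \oplus x4))
≡ \lnot (x5 \lor (x3 \land \lnot x4) \lor (\lnot x3 \land x4))
≡ \lnot x5 \land \lnot (x3 \land \lnot x4) \land \lnot (\lnot x3 \land x4)
≡ \lnot x5 \land (\lnot x3 \lor \lnot \lnot x4) \land \lnot (\lnot x3 \land x4)
≡ \lnot x5 \land (\lnot x3 \lor x4) \land \lnot (\lnot x3 \land x4)
≡ \lnot x5 \land (\lnot x3 \lor x4) \land (\lnot \lnot x3 \lor \lnot x4)
≡ \lnot x5 \land (\lnot x3 \lor x4) \land (x3 \lor \lnot x4)
≡ (\lnot x5 \land \lnot x3 \land x3) \lor (\lnot x5 \land \lnot x3 \land \lnot x4) \lor (\lnot x5 \land x4 \land x3) \lor (\lnot x5 \land x4 \land \lnot x4)
≡ (\lnot x5 \land \lnot x3 \land \lnot x4) \lor (\lnot x5 \land x4 \land x3)

(\lnot x5 \land \lnot x3 \land \lnot x4) \lor (\lnot x5 \land x4 \land x3)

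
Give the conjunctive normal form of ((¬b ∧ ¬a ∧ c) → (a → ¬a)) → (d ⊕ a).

(¬a ∨ ¬d) ∧ (a ∨ d)

((¬b ∧ ¬a ∧ c) → (a → ¬a)) → (d ⊕ a)
= ¬((¬b ∧ ¬a ∧ c) → (a → ¬a)) ∨ (d ⊕ a)   (eliminate →)
= ¬(¬(¬b ∧ ¬a ∧ c) ∨ (a → ¬a)) ∨ (d ⊕ a)   (eliminate →)
= ¬(¬(¬b ∧ ¬a ∧ c) ∨ ¬a ∨ ¬a) ∨ (d ⊕ a)   (eliminate →)
= ¬(¬(¬b ∧ ¬a ∧ c) ∨ ¬a ∨ ¬a) ∨ ((d ∨ a) ∧ ¬(d ∧ a))   (expand ⊕)
= (¬¬(¬b ∧ ¬a ∧ c) ∧ ¬¬a ∧ ¬¬a) ∨ ((d ∨ a) ∧ ¬(d ∧ a))   (De Morgan)
= (¬b ∧ ¬a ∧ c ∧ ¬¬a ∧ ¬¬a) ∨ ((d ∨ a) ∧ ¬(d ∧ a))   (double negation)
= (¬b ∧ ¬a ∧ c ∧ a ∧ ¬¬a) ∨ ((d ∨ a) ∧ ¬(d ∧ a))   (double negation)
= (¬b ∧ ¬a ∧ c ∧ a ∧ a) ∨ ((d ∨ a) ∧ ¬(d ∧ a))   (double negation)
= (¬b ∧ ¬a ∧ c ∧ a ∧ a) ∨ ((d ∨ a) ∧ (¬d ∨ ¬a))   (De Morgan)
= (¬b ∨ d ∨ a) ∧ (¬b ∨ ¬d ∨ ¬a) ∧ (¬a ∨ d ∨ a) ∧ (¬a ∨ ¬d ∨ ¬a) ∧ (c ∨ d ∨ a) ∧ (c ∨ ¬d ∨ ¬a) ∧ (a ∨ d ∨ a) ∧ (a ∨ ¬d ∨ ¬a) ∧ (a ∨ d ∨ a) ∧ (a ∨ ¬d ∨ ¬a)   (distribute ∨ over ∧)
= (¬a ∨ ¬d) ∧ (a ∨ d)   (simplify)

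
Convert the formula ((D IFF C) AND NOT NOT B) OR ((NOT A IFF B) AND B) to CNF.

(NOT D OR C OR NOT B OR NOT A) AND (NOT C OR D OR NOT B OR NOT A) AND B

((D IFF C) AND NOT NOT B) OR ((NOT A IFF B) AND B)
⇔ ((D IMPLIES C) AND (C IMPLIES D) AND NOT NOT B) OR ((NOT A IFF B) AND B)   — eliminate IFF
⇔ ((NOT D OR C) AND (C IMPLIES D) AND NOT NOT B) OR ((NOT A IFF B) AND B)   — eliminate IMPLIES
⇔ ((NOT D OR C) AND (NOT C OR D) AND NOT NOT B) OR ((NOT A IFF B) AND B)   — eliminate IMPLIES
⇔ ((NOT D OR C) AND (NOT C OR D) AND NOT NOT B) OR ((NOT A IMPLIES B) AND (B IMPLIES NOT A) AND B)   — eliminate IFF
⇔ ((NOT D OR C) AND (NOT C OR D) AND NOT NOT B) OR ((NOT NOT A OR B) AND (B IMPLIES NOT A) AND B)   — eliminate IMPLIES
⇔ ((NOT D OR C) AND (NOT C OR D) AND NOT NOT B) OR ((NOT NOT A OR B) AND (NOT B OR NOT A) AND B)   — eliminate IMPLIES
⇔ ((NOT D OR C) AND (NOT C OR D) AND B) OR ((NOT NOT A OR B) AND (NOT B OR NOT A) AND B)   — double negation
⇔ ((NOT D OR C) AND (NOT C OR D) AND B) OR ((A OR B) AND (NOT B OR NOT A) AND B)   — double negation
⇔ (NOT D OR C OR A OR B) AND (NOT D OR C OR NOT B OR NOT A) AND (NOT D OR C OR B) AND (NOT C OR D OR A OR B) AND (NOT C OR D OR NOT B OR NOT A) AND (NOT C OR D OR B) AND (B OR A OR B) AND (B OR NOT B OR NOT A) AND (B OR B)   — distribute OR over AND
⇔ (NOT D OR C OR NOT B OR NOT A) AND (NOT C OR D OR NOT B OR NOT A) AND B   — simplify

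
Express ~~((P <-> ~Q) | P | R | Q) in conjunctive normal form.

Q | P | R

~~((P <-> ~Q) | P | R | Q)
≡ ~~(((P -> ~Q) & (~Q -> P)) | P | R | Q)   [eliminate <->]
≡ ~~(((~P | ~Q) & (~Q -> P)) | P | R | Q)   [eliminate ->]
≡ ~~(((~P | ~Q) & (~~Q | P)) | P | R | Q)   [eliminate ->]
≡ ((~P | ~Q) & (~~Q | P)) | P | R | Q   [double negation]
≡ ((~P | ~Q) & (Q | P)) | P | R | Q   [double negation]
≡ (~P | ~Q | P | R | Q) & (Q | P | P | R | Q)   [distribute | over &]
≡ Q | P | R   [simplify]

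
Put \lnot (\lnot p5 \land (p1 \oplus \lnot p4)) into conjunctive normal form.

\lnot (\lnot p5 \land (p1 \oplus \lnot p4))
= \lnot (\lnot p5 \land (p1 \lor \lnot p4) \land \lnot (p1 \land \lnot p4))   [expand \oplus]
= \lnot \lnot p5 \lor \lnot (p1 \lor \lnot p4) \lor \lnot \lnot (p1 \land \lnot p4)   [De Morgan]
= p5 \lor \lnot (p1 \lor \lnot p4) \lor \lnot \lnot (p1 \land \lnot p4)   [double negation]
= p5 \lor (\lnot p1 \land \lnot \lnot p4) \lor \lnot \lnot (p1 \land \lnot p4)   [De Morgan]
= p5 \lor (\lnot p1 \land p4) \lor \lnot \lnot (p1 \land \lnot p4)   [double negation]
= p5 \lor (\lnot p1 \land p4) \lor (p1 \land \lnot p4)   [double negation]
= (p5 \lor \lnot p1 \lor p1) \land (p5 \lor \lnot p1 \lor \lnot p4) \land (p5 \lor p4 \lor p1) \land (p5 \lor p4 \lor \lnot p4)   [distribute \lor over \land]
= (p5 \lor \lnot p1 \lor \lnot p4) \land (p5 \lor p4 \lor p1)   [simplify]

(p5 \lor \lnot p1 \lor \lnot p4) \land (p5 \lor p4 \lor p1)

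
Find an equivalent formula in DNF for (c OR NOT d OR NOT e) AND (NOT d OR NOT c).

NOT d OR (NOT e AND NOT c)

(c OR NOT d OR NOT e) AND (NOT d OR NOT c)
≡ (c AND NOT d) OR (c AND NOT c) OR (NOT d AND NOT d) OR (NOT d AND NOT c) OR (NOT e AND NOT d) OR (NOT e AND NOT c)   (distribute AND over OR)
≡ NOT d OR (NOT e AND NOT c)   (simplify)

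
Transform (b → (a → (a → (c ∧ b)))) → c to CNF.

(b → (a → (a → (c ∧ b)))) → c
≡ ¬(b → (a → (a → (c ∧ b)))) ∨ c
≡ ¬(¬b ∨ (a → (a → (c ∧ b)))) ∨ c
≡ ¬(¬b ∨ ¬a ∨ (a → (c ∧ b))) ∨ c
≡ ¬(¬b ∨ ¬a ∨ ¬a ∨ (c ∧ b)) ∨ c
≡ (¬¬b ∧ ¬¬a ∧ ¬¬a ∧ ¬(c ∧ b)) ∨ c
≡ (b ∧ ¬¬a ∧ ¬¬a ∧ ¬(c ∧ b)) ∨ c
≡ (b ∧ a ∧ ¬¬a ∧ ¬(c ∧ b)) ∨ c
≡ (b ∧ a ∧ a ∧ ¬(c ∧ b)) ∨ c
≡ (b ∧ a ∧ a ∧ (¬c ∨ ¬b)) ∨ c
≡ (b ∨ c) ∧ (a ∨ c) ∧ (a ∨ c) ∧ (¬c ∨ ¬b ∨ c)
≡ (b ∨ c) ∧ (a ∨ c)

(b ∨ c) ∧ (a ∨ c)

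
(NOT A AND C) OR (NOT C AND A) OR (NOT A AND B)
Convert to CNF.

(NOT A OR NOT C) AND (C OR A OR B)

(NOT A AND C) OR (NOT C AND A) OR (NOT A AND B)
≡ (NOT A OR NOT C OR NOT A) AND (NOT A OR NOT C OR B) AND (NOT A OR A OR NOT A) AND (NOT A OR A OR B) AND (C OR NOT C OR NOT A) AND (C OR NOT C OR B) AND (C OR A OR NOT A) AND (C OR A OR B)
≡ (NOT A OR NOT C) AND (C OR A OR B)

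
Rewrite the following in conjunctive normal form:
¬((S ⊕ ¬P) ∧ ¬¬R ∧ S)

¬((S ⊕ ¬P) ∧ ¬¬R ∧ S)
≡ ¬((S ∨ ¬P) ∧ ¬(S ∧ ¬P) ∧ ¬¬R ∧ S)   [expand ⊕]
≡ ¬(S ∨ ¬P) ∨ ¬¬(S ∧ ¬P) ∨ ¬¬¬R ∨ ¬S   [De Morgan]
≡ (¬S ∧ ¬¬P) ∨ ¬¬(S ∧ ¬P) ∨ ¬¬¬R ∨ ¬S   [De Morgan]
≡ (¬S ∧ P) ∨ ¬¬(S ∧ ¬P) ∨ ¬¬¬R ∨ ¬S   [double negation]
≡ (¬S ∧ P) ∨ (S ∧ ¬P) ∨ ¬¬¬R ∨ ¬S   [double negation]
≡ (¬S ∧ P) ∨ (S ∧ ¬P) ∨ ¬R ∨ ¬S   [double negation]
≡ (¬S ∨ S ∨ ¬R ∨ ¬S) ∧ (¬S ∨ ¬P ∨ ¬R ∨ ¬S) ∧ (P ∨ S ∨ ¬R ∨ ¬S) ∧ (P ∨ ¬P ∨ ¬R ∨ ¬S)   [distribute ∨ over ∧]
≡ ¬S ∨ ¬P ∨ ¬R   [simplify]

¬S ∨ ¬P ∨ ¬R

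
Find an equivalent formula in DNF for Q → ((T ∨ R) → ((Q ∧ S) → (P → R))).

Q → ((T ∨ R) → ((Q ∧ S) → (P → R)))
⇔ ¬Q ∨ ((T ∨ R) → ((Q ∧ S) → (P → R)))   — eliminate →
⇔ ¬Q ∨ ¬(T ∨ R) ∨ ((Q ∧ S) → (P → R))   — eliminate →
⇔ ¬Q ∨ ¬(T ∨ R) ∨ ¬(Q ∧ S) ∨ (P → R)   — eliminate →
⇔ ¬Q ∨ ¬(T ∨ R) ∨ ¬(Q ∧ S) ∨ ¬P ∨ R   — eliminate →
⇔ ¬Q ∨ (¬T ∧ ¬R) ∨ ¬(Q ∧ S) ∨ ¬P ∨ R   — De Morgan
⇔ ¬Q ∨ (¬T ∧ ¬R) ∨ ¬Q ∨ ¬S ∨ ¬P ∨ R   — De Morgan
⇔ ¬Q ∨ (¬T ∧ ¬R) ∨ ¬S ∨ ¬P ∨ R   — simplify

¬Q ∨ (¬T ∧ ¬R) ∨ ¬S ∨ ¬P ∨ R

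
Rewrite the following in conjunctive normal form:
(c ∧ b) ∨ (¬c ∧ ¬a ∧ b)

(c ∨ ¬a) ∧ b

(c ∧ b) ∨ (¬c ∧ ¬a ∧ b)
≡ (c ∨ ¬c) ∧ (c ∨ ¬a) ∧ (c ∨ b) ∧ (b ∨ ¬c) ∧ (b ∨ ¬a) ∧ (b ∨ b)   (distribute ∨ over ∧)
≡ (c ∨ ¬a) ∧ b   (simplify)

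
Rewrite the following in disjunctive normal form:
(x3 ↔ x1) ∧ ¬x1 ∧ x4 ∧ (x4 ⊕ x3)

¬x3 ∧ ¬x1 ∧ x4

(x3 ↔ x1) ∧ ¬x1 ∧ x4 ∧ (x4 ⊕ x3)
= (x3 → x1) ∧ (x1 → x3) ∧ ¬x1 ∧ x4 ∧ (x4 ⊕ x3)   (eliminate ↔)
= (¬x3 ∨ x1) ∧ (x1 → x3) ∧ ¬x1 ∧ x4 ∧ (x4 ⊕ x3)   (eliminate →)
= (¬x3 ∨ x1) ∧ (¬x1 ∨ x3) ∧ ¬x1 ∧ x4 ∧ (x4 ⊕ x3)   (eliminate →)
= (¬x3 ∨ x1) ∧ (¬x1 ∨ x3) ∧ ¬x1 ∧ x4 ∧ ((x4 ∧ ¬x3) ∨ (¬x4 ∧ x3))   (expand ⊕)
= (¬x3 ∧ ¬x1 ∧ ¬x1 ∧ x4 ∧ x4 ∧ ¬x3) ∨ (¬x3 ∧ ¬x1 ∧ ¬x1 ∧ x4 ∧ ¬x4 ∧ x3) ∨ (¬x3 ∧ x3 ∧ ¬x1 ∧ x4 ∧ x4 ∧ ¬x3) ∨ (¬x3 ∧ x3 ∧ ¬x1 ∧ x4 ∧ ¬x4 ∧ x3) ∨ (x1 ∧ ¬x1 ∧ ¬x1 ∧ x4 ∧ x4 ∧ ¬x3) ∨ (x1 ∧ ¬x1 ∧ ¬x1 ∧ x4 ∧ ¬x4 ∧ x3) ∨ (x1 ∧ x3 ∧ ¬x1 ∧ x4 ∧ x4 ∧ ¬x3) ∨ (x1 ∧ x3 ∧ ¬x1 ∧ x4 ∧ ¬x4 ∧ x3)   (distribute ∧ over ∨)
= ¬x3 ∧ ¬x1 ∧ x4   (simplify)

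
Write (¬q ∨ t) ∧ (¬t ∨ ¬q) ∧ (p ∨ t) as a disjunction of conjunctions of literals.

(¬q ∨ t) ∧ (¬t ∨ ¬q) ∧ (p ∨ t)
= (¬q ∧ ¬t ∧ p) ∨ (¬q ∧ ¬t ∧ t) ∨ (¬q ∧ ¬q ∧ p) ∨ (¬q ∧ ¬q ∧ t) ∨ (t ∧ ¬t ∧ p) ∨ (t ∧ ¬t ∧ t) ∨ (t ∧ ¬q ∧ p) ∨ (t ∧ ¬q ∧ t)   — distribute ∧ over ∨
= (¬q ∧ p) ∨ (¬q ∧ t)   — simplify

(¬q ∧ p) ∨ (¬q ∧ t)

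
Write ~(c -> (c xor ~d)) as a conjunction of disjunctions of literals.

~(c -> (c xor ~d))
⇔ ~(~c | (c xor ~d))   [eliminate ->]
⇔ ~(~c | ((c | ~d) & ~(c & ~d)))   [expand xor]
⇔ ~~c & ~((c | ~d) & ~(c & ~d))   [De Morgan]
⇔ c & ~((c | ~d) & ~(c & ~d))   [double negation]
⇔ c & (~(c | ~d) | ~~(c & ~d))   [De Morgan]
⇔ c & ((~c & ~~d) | ~~(c & ~d))   [De Morgan]
⇔ c & ((~c & d) | ~~(c & ~d))   [double negation]
⇔ c & ((~c & d) | (c & ~d))   [double negation]
⇔ c & (~c | c) & (~c | ~d) & (d | c) & (d | ~d)   [distribute | over &]
⇔ c & (~c | ~d)   [simplify]

c & (~c | ~d)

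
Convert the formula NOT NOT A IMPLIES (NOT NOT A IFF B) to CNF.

NOT A OR B

NOT NOT A IMPLIES (NOT NOT A IFF B)
≡ NOT NOT NOT A OR (NOT NOT A IFF B)   [eliminate IMPLIES]
≡ NOT NOT NOT A OR ((NOT NOT A IMPLIES B) AND (B IMPLIES NOT NOT A))   [eliminate IFF]
≡ NOT NOT NOT A OR ((NOT NOT NOT A OR B) AND (B IMPLIES NOT NOT A))   [eliminate IMPLIES]
≡ NOT NOT NOT A OR ((NOT NOT NOT A OR B) AND (NOT B OR NOT NOT A))   [eliminate IMPLIES]
≡ NOT A OR ((NOT NOT NOT A OR B) AND (NOT B OR NOT NOT A))   [double negation]
≡ NOT A OR ((NOT A OR B) AND (NOT B OR NOT NOT A))   [double negation]
≡ NOT A OR ((NOT A OR B) AND (NOT B OR A))   [double negation]
≡ (NOT A OR NOT A OR B) AND (NOT A OR NOT B OR A)   [distribute OR over AND]
≡ NOT A OR B   [simplify]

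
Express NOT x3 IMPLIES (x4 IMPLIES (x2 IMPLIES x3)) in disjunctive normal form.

x3 OR NOT x4 OR NOT x2

NOT x3 IMPLIES (x4 IMPLIES (x2 IMPLIES x3))
⇔ NOT NOT x3 OR (x4 IMPLIES (x2 IMPLIES x3))
⇔ NOT NOT x3 OR NOT x4 OR (x2 IMPLIES x3)
⇔ NOT NOT x3 OR NOT x4 OR NOT x2 OR x3
⇔ x3 OR NOT x4 OR NOT x2 OR x3
⇔ x3 OR NOT x4 OR NOT x2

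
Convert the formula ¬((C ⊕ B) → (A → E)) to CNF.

¬((C ⊕ B) → (A → E))
= ¬(¬(C ⊕ B) ∨ (A → E))   (eliminate →)
= ¬(¬((C ∨ B) ∧ ¬(C ∧ B)) ∨ (A → E))   (expand ⊕)
= ¬(¬((C ∨ B) ∧ ¬(C ∧ B)) ∨ ¬A ∨ E)   (eliminate →)
= ¬¬((C ∨ B) ∧ ¬(C ∧ B)) ∧ ¬¬A ∧ ¬E   (De Morgan)
= (C ∨ B) ∧ ¬(C ∧ B) ∧ ¬¬A ∧ ¬E   (double negation)
= (C ∨ B) ∧ (¬C ∨ ¬B) ∧ ¬¬A ∧ ¬E   (De Morgan)
= (C ∨ B) ∧ (¬C ∨ ¬B) ∧ A ∧ ¬E   (double negation)

(C ∨ B) ∧ (¬C ∨ ¬B) ∧ A ∧ ¬E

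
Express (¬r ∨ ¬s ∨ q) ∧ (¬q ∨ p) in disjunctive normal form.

(¬r ∨ ¬s ∨ q) ∧ (¬q ∨ p)
≡ (¬r ∧ ¬q) ∨ (¬r ∧ p) ∨ (¬s ∧ ¬q) ∨ (¬s ∧ p) ∨ (q ∧ ¬q) ∨ (q ∧ p)   [distribute ∧ over ∨]
≡ (¬r ∧ ¬q) ∨ (¬r ∧ p) ∨ (¬s ∧ ¬q) ∨ (¬s ∧ p) ∨ (q ∧ p)   [simplify]

(¬r ∧ ¬q) ∨ (¬r ∧ p) ∨ (¬s ∧ ¬q) ∨ (¬s ∧ p) ∨ (q ∧ p)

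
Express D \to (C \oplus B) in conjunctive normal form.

(\lnot D \lor C \lor B) \land (\lnot D \lor \lnot C \lor \lnot B)

D \to (C \oplus B)
≡ \lnot D \lor (C \oplus B)   [eliminate \to]
≡ \lnot D \lor ((C \lor B) \land \lnot (C \land B))   [expand \oplus]
≡ \lnot D \lor ((C \lor B) \land (\lnot C \lor \lnot B))   [De Morgan]
≡ (\lnot D \lor C \lor B) \land (\lnot D \lor \lnot C \lor \lnot B)   [distribute \lor over \land]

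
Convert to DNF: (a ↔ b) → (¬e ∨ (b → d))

(a ↔ b) → (¬e ∨ (b → d))
≡ ¬(a ↔ b) ∨ ¬e ∨ (b → d)
≡ ¬((a → b) ∧ (b → a)) ∨ ¬e ∨ (b → d)
≡ ¬((¬a ∨ b) ∧ (b → a)) ∨ ¬e ∨ (b → d)
≡ ¬((¬a ∨ b) ∧ (¬b ∨ a)) ∨ ¬e ∨ (b → d)
≡ ¬((¬a ∨ b) ∧ (¬b ∨ a)) ∨ ¬e ∨ ¬b ∨ d
≡ ¬(¬a ∨ b) ∨ ¬(¬b ∨ a) ∨ ¬e ∨ ¬b ∨ d
≡ (¬¬a ∧ ¬b) ∨ ¬(¬b ∨ a) ∨ ¬e ∨ ¬b ∨ d
≡ (a ∧ ¬b) ∨ ¬(¬b ∨ a) ∨ ¬e ∨ ¬b ∨ d
≡ (a ∧ ¬b) ∨ (¬¬b ∧ ¬a) ∨ ¬e ∨ ¬b ∨ d
≡ (a ∧ ¬b) ∨ (b ∧ ¬a) ∨ ¬e ∨ ¬b ∨ d
≡ (b ∧ ¬a) ∨ ¬e ∨ ¬b ∨ d

(b ∧ ¬a) ∨ ¬e ∨ ¬b ∨ d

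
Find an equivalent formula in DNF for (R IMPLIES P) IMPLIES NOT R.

(R IMPLIES P) IMPLIES NOT R
≡ NOT (R IMPLIES P) OR NOT R   (eliminate IMPLIES)
≡ NOT (NOT R OR P) OR NOT R   (eliminate IMPLIES)
≡ (NOT NOT R AND NOT P) OR NOT R   (De Morgan)
≡ (R AND NOT P) OR NOT R   (double negation)

(R AND NOT P) OR NOT R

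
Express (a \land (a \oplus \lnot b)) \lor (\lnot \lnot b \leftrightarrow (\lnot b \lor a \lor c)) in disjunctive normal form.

(a \land b) \lor (c \land b)

(a \land (a \oplus \lnot b)) \lor (\lnot \lnot b \leftrightarrow (\lnot b \lor a \lor c))
⇔ (a \land ((a \land \lnot \lnot b) \lor (\lnot a \land \lnot b))) \lor (\lnot \lnot b \leftrightarrow (\lnot b \lor a \lor c))   [expand \oplus]
⇔ (a \land ((a \land \lnot \lnot b) \lor (\lnot a \land \lnot b))) \lor ((\lnot \lnot b \to (\lnot b \lor a \lor c)) \land ((\lnot b \lor a \lor c) \to \lnot \lnot b))   [eliminate \leftrightarrow]
⇔ (a \land ((a \land \lnot \lnot b) \lor (\lnot a \land \lnot b))) \lor ((\lnot \lnot \lnot b \lor \lnot b \lor a \lor c) \land ((\lnot b \lor a \lor c) \to \lnot \lnot b))   [eliminate \to]
⇔ (a \land ((a \land \lnot \lnot b) \lor (\lnot a \land \lnot b))) \lor ((\lnot \lnot \lnot b \lor \lnot b \lor a \lor c) \land (\lnot (\lnot b \lor a \lor c) \lor \lnot \lnot b))   [eliminate \to]
⇔ (a \land ((a \land b) \lor (\lnot a \land \lnot b))) \lor ((\lnot \lnot \lnot b \lor \lnot b \lor a \lor c) \land (\lnot (\lnot b \lor a \lor c) \lor \lnot \lnot b))   [double negation]
⇔ (a \land ((a \land b) \lor (\lnot a \land \lnot b))) \lor ((\lnot b \lor \lnot b \lor a \lor c) \land (\lnot (\lnot b \lor a \lor c) \lor \lnot \lnot b))   [double negation]
⇔ (a \land ((a \land b) \lor (\lnot a \land \lnot b))) \lor ((\lnot b \lor \lnot b \lor a \lor c) \land ((\lnot \lnot b \land \lnot a \land \lnot c) \lor \lnot \lnot b))   [De Morgan]
⇔ (a \land ((a \land b) \lor (\lnot a \land \lnot b))) \lor ((\lnot b \lor \lnot b \lor a \lor c) \land ((b \land \lnot a \land \lnot c) \lor \lnot \lnot b))   [double negation]
⇔ (a \land ((a \land b) \lor (\lnot a \land \lnot b))) \lor ((\lnot b \lor \lnot b \lor a \lor c) \land ((b \land \lnot a \land \lnot c) \lor b))   [double negation]
⇔ (a \land a \land b) \lor (a \land \lnot a \land \lnot b) \lor (\lnot b \land b \land \lnot a \land \lnot c) \lor (\lnot b \land b) \lor (\lnot b \land b \land \lnot a \land \lnot c) \lor (\lnot b \land b) \lor (a \land b \land \lnot a \land \lnot c) \lor (a \land b) \lor (c \land b \land \lnot a \land \lnot c) \lor (c \land b)   [distribute \land over \lor]
⇔ (a \land b) \lor (c \land b)   [simplify]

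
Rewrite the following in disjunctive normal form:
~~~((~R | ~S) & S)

~~~((~R | ~S) & S)
≡ ~((~R | ~S) & S)   [double negation]
≡ ~(~R | ~S) | ~S   [De Morgan]
≡ (~~R & ~~S) | ~S   [De Morgan]
≡ (R & ~~S) | ~S   [double negation]
≡ (R & S) | ~S   [double negation]

(R & S) | ~S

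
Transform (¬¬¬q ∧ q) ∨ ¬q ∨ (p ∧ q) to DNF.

¬q ∨ (p ∧ q)

(¬¬¬q ∧ q) ∨ ¬q ∨ (p ∧ q)
≡ (¬q ∧ q) ∨ ¬q ∨ (p ∧ q)   (double negation)
≡ ¬q ∨ (p ∧ q)   (simplify)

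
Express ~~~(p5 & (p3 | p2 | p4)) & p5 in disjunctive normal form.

~~~(p5 & (p3 | p2 | p4)) & p5
≡ ~(p5 & (p3 | p2 | p4)) & p5   — double negation
≡ (~p5 | ~(p3 | p2 | p4)) & p5   — De Morgan
≡ (~p5 | (~p3 & ~p2 & ~p4)) & p5   — De Morgan
≡ (~p5 & p5) | (~p3 & ~p2 & ~p4 & p5)   — distribute & over |
≡ ~p3 & ~p2 & ~p4 & p5   — simplify

~p3 & ~p2 & ~p4 & p5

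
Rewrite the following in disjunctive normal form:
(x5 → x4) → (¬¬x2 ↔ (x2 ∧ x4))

(x5 ∧ ¬x4) ∨ ¬x2 ∨ (x2 ∧ x4)

(x5 → x4) → (¬¬x2 ↔ (x2 ∧ x4))
= ¬(x5 → x4) ∨ (¬¬x2 ↔ (x2 ∧ x4))   — eliminate →
= ¬(¬x5 ∨ x4) ∨ (¬¬x2 ↔ (x2 ∧ x4))   — eliminate →
= ¬(¬x5 ∨ x4) ∨ ((¬¬x2 → (x2 ∧ x4)) ∧ ((x2 ∧ x4) → ¬¬x2))   — eliminate ↔
= ¬(¬x5 ∨ x4) ∨ ((¬¬¬x2 ∨ (x2 ∧ x4)) ∧ ((x2 ∧ x4) → ¬¬x2))   — eliminate →
= ¬(¬x5 ∨ x4) ∨ ((¬¬¬x2 ∨ (x2 ∧ x4)) ∧ (¬(x2 ∧ x4) ∨ ¬¬x2))   — eliminate →
= (¬¬x5 ∧ ¬x4) ∨ ((¬¬¬x2 ∨ (x2 ∧ x4)) ∧ (¬(x2 ∧ x4) ∨ ¬¬x2))   — De Morgan
= (x5 ∧ ¬x4) ∨ ((¬¬¬x2 ∨ (x2 ∧ x4)) ∧ (¬(x2 ∧ x4) ∨ ¬¬x2))   — double negation
= (x5 ∧ ¬x4) ∨ ((¬x2 ∨ (x2 ∧ x4)) ∧ (¬(x2 ∧ x4) ∨ ¬¬x2))   — double negation
= (x5 ∧ ¬x4) ∨ ((¬x2 ∨ (x2 ∧ x4)) ∧ (¬x2 ∨ ¬x4 ∨ ¬¬x2))   — De Morgan
= (x5 ∧ ¬x4) ∨ ((¬x2 ∨ (x2 ∧ x4)) ∧ (¬x2 ∨ ¬x4 ∨ x2))   — double negation
= (x5 ∧ ¬x4) ∨ (¬x2 ∧ ¬x2) ∨ (¬x2 ∧ ¬x4) ∨ (¬x2 ∧ x2) ∨ (x2 ∧ x4 ∧ ¬x2) ∨ (x2 ∧ x4 ∧ ¬x4) ∨ (x2 ∧ x4 ∧ x2)   — distribute ∧ over ∨
= (x5 ∧ ¬x4) ∨ ¬x2 ∨ (x2 ∧ x4)   — simplify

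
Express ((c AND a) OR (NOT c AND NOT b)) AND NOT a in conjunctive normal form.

((c AND a) OR (NOT c AND NOT b)) AND NOT a
⇔ (c OR NOT c) AND (c OR NOT b) AND (a OR NOT c) AND (a OR NOT b) AND NOT a   [distribute OR over AND]
⇔ (c OR NOT b) AND (a OR NOT c) AND (a OR NOT b) AND NOT a   [simplify]

(c OR NOT b) AND (a OR NOT c) AND (a OR NOT b) AND NOT a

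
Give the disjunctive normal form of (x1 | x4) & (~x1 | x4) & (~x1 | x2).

(x1 | x4) & (~x1 | x4) & (~x1 | x2)
= (x1 & ~x1 & ~x1) | (x1 & ~x1 & x2) | (x1 & x4 & ~x1) | (x1 & x4 & x2) | (x4 & ~x1 & ~x1) | (x4 & ~x1 & x2) | (x4 & x4 & ~x1) | (x4 & x4 & x2)   [distribute & over |]
= (x4 & ~x1) | (x4 & x2)   [simplify]

(x4 & ~x1) | (x4 & x2)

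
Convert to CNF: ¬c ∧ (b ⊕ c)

¬c ∧ (b ⊕ c)
≡ ¬c ∧ (b ∨ c) ∧ ¬(b ∧ c)   [expand ⊕]
≡ ¬c ∧ (b ∨ c) ∧ (¬b ∨ ¬c)   [De Morgan]
≡ ¬c ∧ (b ∨ c)   [simplify]

¬c ∧ (b ∨ c)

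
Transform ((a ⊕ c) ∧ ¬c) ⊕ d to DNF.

(a ∧ ¬c ∧ ¬d) ∨ (¬a ∧ ¬c ∧ d) ∨ (c ∧ d)

((a ⊕ c) ∧ ¬c) ⊕ d
= ((a ⊕ c) ∧ ¬c ∧ ¬d) ∨ (¬((a ⊕ c) ∧ ¬c) ∧ d)   — expand ⊕
= (((a ∧ ¬c) ∨ (¬a ∧ c)) ∧ ¬c ∧ ¬d) ∨ (¬((a ⊕ c) ∧ ¬c) ∧ d)   — expand ⊕
= (((a ∧ ¬c) ∨ (¬a ∧ c)) ∧ ¬c ∧ ¬d) ∨ (¬(((a ∧ ¬c) ∨ (¬a ∧ c)) ∧ ¬c) ∧ d)   — expand ⊕
= (((a ∧ ¬c) ∨ (¬a ∧ c)) ∧ ¬c ∧ ¬d) ∨ ((¬((a ∧ ¬c) ∨ (¬a ∧ c)) ∨ ¬¬c) ∧ d)   — De Morgan
= (((a ∧ ¬c) ∨ (¬a ∧ c)) ∧ ¬c ∧ ¬d) ∨ (((¬(a ∧ ¬c) ∧ ¬(¬a ∧ c)) ∨ ¬¬c) ∧ d)   — De Morgan
= (((a ∧ ¬c) ∨ (¬a ∧ c)) ∧ ¬c ∧ ¬d) ∨ ((((¬a ∨ ¬¬c) ∧ ¬(¬a ∧ c)) ∨ ¬¬c) ∧ d)   — De Morgan
= (((a ∧ ¬c) ∨ (¬a ∧ c)) ∧ ¬c ∧ ¬d) ∨ ((((¬a ∨ c) ∧ ¬(¬a ∧ c)) ∨ ¬¬c) ∧ d)   — double negation
= (((a ∧ ¬c) ∨ (¬a ∧ c)) ∧ ¬c ∧ ¬d) ∨ ((((¬a ∨ c) ∧ (¬¬a ∨ ¬c)) ∨ ¬¬c) ∧ d)   — De Morgan
= (((a ∧ ¬c) ∨ (¬a ∧ c)) ∧ ¬c ∧ ¬d) ∨ ((((¬a ∨ c) ∧ (a ∨ ¬c)) ∨ ¬¬c) ∧ d)   — double negation
= (((a ∧ ¬c) ∨ (¬a ∧ c)) ∧ ¬c ∧ ¬d) ∨ ((((¬a ∨ c) ∧ (a ∨ ¬c)) ∨ c) ∧ d)   — double negation
= (a ∧ ¬c ∧ ¬c ∧ ¬d) ∨ (¬a ∧ c ∧ ¬c ∧ ¬d) ∨ (¬a ∧ a ∧ d) ∨ (¬a ∧ ¬c ∧ d) ∨ (c ∧ a ∧ d) ∨ (c ∧ ¬c ∧ d) ∨ (c ∧ d)   — distribute ∧ over ∨
= (a ∧ ¬c ∧ ¬d) ∨ (¬a ∧ ¬c ∧ d) ∨ (c ∧ d)   — simplify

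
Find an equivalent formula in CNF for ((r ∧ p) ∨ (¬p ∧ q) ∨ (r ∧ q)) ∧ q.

((r ∧ p) ∨ (¬p ∧ q) ∨ (r ∧ q)) ∧ q
= (r ∨ ¬p ∨ r) ∧ (r ∨ ¬p ∨ q) ∧ (r ∨ q ∨ r) ∧ (r ∨ q ∨ q) ∧ (p ∨ ¬p ∨ r) ∧ (p ∨ ¬p ∨ q) ∧ (p ∨ q ∨ r) ∧ (p ∨ q ∨ q) ∧ q   — distribute ∨ over ∧
= (r ∨ ¬p) ∧ q   — simplify

(r ∨ ¬p) ∧ q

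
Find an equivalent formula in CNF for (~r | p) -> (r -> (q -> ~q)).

~p | ~r | ~q

(~r | p) -> (r -> (q -> ~q))
⇔ ~(~r | p) | (r -> (q -> ~q))
⇔ ~(~r | p) | ~r | (q -> ~q)
⇔ ~(~r | p) | ~r | ~q | ~q
⇔ (~~r & ~p) | ~r | ~q | ~q
⇔ (r & ~p) | ~r | ~q | ~q
⇔ (r | ~r | ~q | ~q) & (~p | ~r | ~q | ~q)
⇔ ~p | ~r | ~q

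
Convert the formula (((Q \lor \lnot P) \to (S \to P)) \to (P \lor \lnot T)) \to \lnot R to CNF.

(((Q \lor \lnot P) \to (S \to P)) \to (P \lor \lnot T)) \to \lnot R
⇔ \lnot (((Q \lor \lnot P) \to (S \to P)) \to (P \lor \lnot T)) \lor \lnot R   [eliminate \to]
⇔ \lnot (\lnot ((Q \lor \lnot P) \to (S \to P)) \lor P \lor \lnot T) \lor \lnot R   [eliminate \to]
⇔ \lnot (\lnot (\lnot (Q \lor \lnot P) \lor (S \to P)) \lor P \lor \lnot T) \lor \lnot R   [eliminate \to]
⇔ \lnot (\lnot (\lnot (Q \lor \lnot P) \lor \lnot S \lor P) \lor P \lor \lnot T) \lor \lnot R   [eliminate \to]
⇔ (\lnot \lnot (\lnot (Q \lor \lnot P) \lor \lnot S \lor P) \land \lnot P \land \lnot \lnot T) \lor \lnot R   [De Morgan]
⇔ ((\lnot (Q \lor \lnot P) \lor \lnot S \lor P) \land \lnot P \land \lnot \lnot T) \lor \lnot R   [double negation]
⇔ (((\lnot Q \land \lnot \lnot P) \lor \lnot S \lor P) \land \lnot P \land \lnot \lnot T) \lor \lnot R   [De Morgan]
⇔ (((\lnot Q \land P) \lor \lnot S \lor P) \land \lnot P \land \lnot \lnot T) \lor \lnot R   [double negation]
⇔ (((\lnot Q \land P) \lor \lnot S \lor P) \land \lnot P \land T) \lor \lnot R   [double negation]
⇔ (\lnot Q \lor \lnot S \lor P \lor \lnot R) \land (P \lor \lnot S \lor P \lor \lnot R) \land (\lnot P \lor \lnot R) \land (T \lor \lnot R)   [distribute \lor over \land]
⇔ (P \lor \lnot S \lor \lnot R) \land (\lnot P \lor \lnot R) \land (T \lor \lnot R)   [simplify]

(P \lor \lnot S \lor \lnot R) \land (\lnot P \lor \lnot R) \land (T \lor \lnot R)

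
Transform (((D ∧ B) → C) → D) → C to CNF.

(((D ∧ B) → C) → D) → C
= ¬(((D ∧ B) → C) → D) ∨ C   (eliminate →)
= ¬(¬((D ∧ B) → C) ∨ D) ∨ C   (eliminate →)
= ¬(¬(¬(D ∧ B) ∨ C) ∨ D) ∨ C   (eliminate →)
= (¬¬(¬(D ∧ B) ∨ C) ∧ ¬D) ∨ C   (De Morgan)
= ((¬(D ∧ B) ∨ C) ∧ ¬D) ∨ C   (double negation)
= ((¬D ∨ ¬B ∨ C) ∧ ¬D) ∨ C   (De Morgan)
= (¬D ∨ ¬B ∨ C ∨ C) ∧ (¬D ∨ C)   (distribute ∨ over ∧)
= ¬D ∨ C   (simplify)

¬D ∨ C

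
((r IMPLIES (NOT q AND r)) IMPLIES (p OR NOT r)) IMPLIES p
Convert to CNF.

((r IMPLIES (NOT q AND r)) IMPLIES (p OR NOT r)) IMPLIES p
≡ NOT ((r IMPLIES (NOT q AND r)) IMPLIES (p OR NOT r)) OR p   [eliminate IMPLIES]
≡ NOT (NOT (r IMPLIES (NOT q AND r)) OR p OR NOT r) OR p   [eliminate IMPLIES]
≡ NOT (NOT (NOT r OR (NOT q AND r)) OR p OR NOT r) OR p   [eliminate IMPLIES]
≡ (NOT NOT (NOT r OR (NOT q AND r)) AND NOT p AND NOT NOT r) OR p   [De Morgan]
≡ ((NOT r OR (NOT q AND r)) AND NOT p AND NOT NOT r) OR p   [double negation]
≡ ((NOT r OR (NOT q AND r)) AND NOT p AND r) OR p   [double negation]
≡ (NOT r OR NOT q OR p) AND (NOT r OR r OR p) AND (NOT p OR p) AND (r OR p)   [distribute OR over AND]
≡ (NOT r OR NOT q OR p) AND (r OR p)   [simplify]

(NOT r OR NOT q OR p) AND (r OR p)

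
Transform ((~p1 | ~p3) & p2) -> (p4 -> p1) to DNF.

~p2 | ~p4 | p1

((~p1 | ~p3) & p2) -> (p4 -> p1)
≡ ~((~p1 | ~p3) & p2) | (p4 -> p1)   [eliminate ->]
≡ ~((~p1 | ~p3) & p2) | ~p4 | p1   [eliminate ->]
≡ ~(~p1 | ~p3) | ~p2 | ~p4 | p1   [De Morgan]
≡ (~~p1 & ~~p3) | ~p2 | ~p4 | p1   [De Morgan]
≡ (p1 & ~~p3) | ~p2 | ~p4 | p1   [double negation]
≡ (p1 & p3) | ~p2 | ~p4 | p1   [double negation]
≡ ~p2 | ~p4 | p1   [simplify]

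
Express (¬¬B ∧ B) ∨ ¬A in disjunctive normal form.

B ∨ ¬A

(¬¬B ∧ B) ∨ ¬A
≡ (B ∧ B) ∨ ¬A   — double negation
≡ B ∨ ¬A   — simplify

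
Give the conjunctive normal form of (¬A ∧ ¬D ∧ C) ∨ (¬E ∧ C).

(¬A ∧ ¬D ∧ C) ∨ (¬E ∧ C)
≡ (¬A ∨ ¬E) ∧ (¬A ∨ C) ∧ (¬D ∨ ¬E) ∧ (¬D ∨ C) ∧ (C ∨ ¬E) ∧ (C ∨ C)
≡ (¬A ∨ ¬E) ∧ (¬D ∨ ¬E) ∧ C

(¬A ∨ ¬E) ∧ (¬D ∨ ¬E) ∧ C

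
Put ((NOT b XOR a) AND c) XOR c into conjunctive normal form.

c AND (b OR a OR NOT c) AND (NOT a OR NOT b OR NOT c)

((NOT b XOR a) AND c) XOR c
⇔ (((NOT b XOR a) AND c) OR c) AND NOT ((NOT b XOR a) AND c AND c)   (expand XOR)
⇔ (((NOT b OR a) AND NOT (NOT b AND a) AND c) OR c) AND NOT ((NOT b XOR a) AND c AND c)   (expand XOR)
⇔ (((NOT b OR a) AND NOT (NOT b AND a) AND c) OR c) AND NOT ((NOT b OR a) AND NOT (NOT b AND a) AND c AND c)   (expand XOR)
⇔ (((NOT b OR a) AND (NOT NOT b OR NOT a) AND c) OR c) AND NOT ((NOT b OR a) AND NOT (NOT b AND a) AND c AND c)   (De Morgan)
⇔ (((NOT b OR a) AND (b OR NOT a) AND c) OR c) AND NOT ((NOT b OR a) AND NOT (NOT b AND a) AND c AND c)   (double negation)
⇔ (((NOT b OR a) AND (b OR NOT a) AND c) OR c) AND (NOT (NOT b OR a) OR NOT NOT (NOT b AND a) OR NOT c OR NOT c)   (De Morgan)
⇔ (((NOT b OR a) AND (b OR NOT a) AND c) OR c) AND ((NOT NOT b AND NOT a) OR NOT NOT (NOT b AND a) OR NOT c OR NOT c)   (De Morgan)
⇔ (((NOT b OR a) AND (b OR NOT a) AND c) OR c) AND ((b AND NOT a) OR NOT NOT (NOT b AND a) OR NOT c OR NOT c)   (double negation)
⇔ (((NOT b OR a) AND (b OR NOT a) AND c) OR c) AND ((b AND NOT a) OR (NOT b AND a) OR NOT c OR NOT c)   (double negation)
⇔ (NOT b OR a OR c) AND (b OR NOT a OR c) AND (c OR c) AND (b OR NOT b OR NOT c OR NOT c) AND (b OR a OR NOT c OR NOT c) AND (NOT a OR NOT b OR NOT c OR NOT c) AND (NOT a OR a OR NOT c OR NOT c)   (distribute OR over AND)
⇔ c AND (b OR a OR NOT c) AND (NOT a OR NOT b OR NOT c)   (simplify)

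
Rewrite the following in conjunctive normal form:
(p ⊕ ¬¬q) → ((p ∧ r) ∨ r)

(p ⊕ ¬¬q) → ((p ∧ r) ∨ r)
≡ ¬(p ⊕ ¬¬q) ∨ (p ∧ r) ∨ r   — eliminate →
≡ ¬((p ∨ ¬¬q) ∧ ¬(p ∧ ¬¬q)) ∨ (p ∧ r) ∨ r   — expand ⊕
≡ ¬(p ∨ ¬¬q) ∨ ¬¬(p ∧ ¬¬q) ∨ (p ∧ r) ∨ r   — De Morgan
≡ (¬p ∧ ¬¬¬q) ∨ ¬¬(p ∧ ¬¬q) ∨ (p ∧ r) ∨ r   — De Morgan
≡ (¬p ∧ ¬q) ∨ ¬¬(p ∧ ¬¬q) ∨ (p ∧ r) ∨ r   — double negation
≡ (¬p ∧ ¬q) ∨ (p ∧ ¬¬q) ∨ (p ∧ r) ∨ r   — double negation
≡ (¬p ∧ ¬q) ∨ (p ∧ q) ∨ (p ∧ r) ∨ r   — double negation
≡ (¬p ∨ p ∨ p ∨ r) ∧ (¬p ∨ p ∨ r ∨ r) ∧ (¬p ∨ q ∨ p ∨ r) ∧ (¬p ∨ q ∨ r ∨ r) ∧ (¬q ∨ p ∨ p ∨ r) ∧ (¬q ∨ p ∨ r ∨ r) ∧ (¬q ∨ q ∨ p ∨ r) ∧ (¬q ∨ q ∨ r ∨ r)   — distribute ∨ over ∧
≡ (¬p ∨ q ∨ r) ∧ (¬q ∨ p ∨ r)   — simplify

(¬p ∨ q ∨ r) ∧ (¬q ∨ p ∨ r)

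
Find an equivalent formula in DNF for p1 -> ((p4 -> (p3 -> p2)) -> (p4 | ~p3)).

p1 -> ((p4 -> (p3 -> p2)) -> (p4 | ~p3))
≡ ~p1 | ((p4 -> (p3 -> p2)) -> (p4 | ~p3))   (eliminate ->)
≡ ~p1 | ~(p4 -> (p3 -> p2)) | p4 | ~p3   (eliminate ->)
≡ ~p1 | ~(~p4 | (p3 -> p2)) | p4 | ~p3   (eliminate ->)
≡ ~p1 | ~(~p4 | ~p3 | p2) | p4 | ~p3   (eliminate ->)
≡ ~p1 | (~~p4 & ~~p3 & ~p2) | p4 | ~p3   (De Morgan)
≡ ~p1 | (p4 & ~~p3 & ~p2) | p4 | ~p3   (double negation)
≡ ~p1 | (p4 & p3 & ~p2) | p4 | ~p3   (double negation)
≡ ~p1 | p4 | ~p3   (simplify)

~p1 | p4 | ~p3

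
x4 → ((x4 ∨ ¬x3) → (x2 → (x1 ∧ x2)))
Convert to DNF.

x4 → ((x4 ∨ ¬x3) → (x2 → (x1 ∧ x2)))
= ¬x4 ∨ ((x4 ∨ ¬x3) → (x2 → (x1 ∧ x2)))   [eliminate →]
= ¬x4 ∨ ¬(x4 ∨ ¬x3) ∨ (x2 → (x1 ∧ x2))   [eliminate →]
= ¬x4 ∨ ¬(x4 ∨ ¬x3) ∨ ¬x2 ∨ (x1 ∧ x2)   [eliminate →]
= ¬x4 ∨ (¬x4 ∧ ¬¬x3) ∨ ¬x2 ∨ (x1 ∧ x2)   [De Morgan]
= ¬x4 ∨ (¬x4 ∧ x3) ∨ ¬x2 ∨ (x1 ∧ x2)   [double negation]
= ¬x4 ∨ ¬x2 ∨ (x1 ∧ x2)   [simplify]

¬x4 ∨ ¬x2 ∨ (x1 ∧ x2)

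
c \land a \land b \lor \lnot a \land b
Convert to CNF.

(c \lor \lnot a) \land b

c \land a \land b \lor \lnot a \land b
≡ (c \lor \lnot a) \land (c \lor b) \land (a \lor \lnot a) \land (a \lor b) \land (b \lor \lnot a) \land (b \lor b)   [distribute \lor over \land]
≡ (c \lor \lnot a) \land b   [simplify]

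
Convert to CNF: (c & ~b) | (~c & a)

(c & ~b) | (~c & a)
≡ (c | ~c) & (c | a) & (~b | ~c) & (~b | a)
≡ (c | a) & (~b | ~c) & (~b | a)

(c | a) & (~b | ~c) & (~b | a)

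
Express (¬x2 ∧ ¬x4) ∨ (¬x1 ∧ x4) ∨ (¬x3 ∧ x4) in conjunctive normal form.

(¬x2 ∧ ¬x4) ∨ (¬x1 ∧ x4) ∨ (¬x3 ∧ x4)
≡ (¬x2 ∨ ¬x1 ∨ ¬x3) ∧ (¬x2 ∨ ¬x1 ∨ x4) ∧ (¬x2 ∨ x4 ∨ ¬x3) ∧ (¬x2 ∨ x4 ∨ x4) ∧ (¬x4 ∨ ¬x1 ∨ ¬x3) ∧ (¬x4 ∨ ¬x1 ∨ x4) ∧ (¬x4 ∨ x4 ∨ ¬x3) ∧ (¬x4 ∨ x4 ∨ x4)   (distribute ∨ over ∧)
≡ (¬x2 ∨ ¬x1 ∨ ¬x3) ∧ (¬x2 ∨ x4) ∧ (¬x4 ∨ ¬x1 ∨ ¬x3)   (simplify)

(¬x2 ∨ ¬x1 ∨ ¬x3) ∧ (¬x2 ∨ x4) ∧ (¬x4 ∨ ¬x1 ∨ ¬x3)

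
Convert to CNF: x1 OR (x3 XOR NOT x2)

x1 OR (x3 XOR NOT x2)
⇔ x1 OR ((x3 OR NOT x2) AND NOT (x3 AND NOT x2))   [expand XOR]
⇔ x1 OR ((x3 OR NOT x2) AND (NOT x3 OR NOT NOT x2))   [De Morgan]
⇔ x1 OR ((x3 OR NOT x2) AND (NOT x3 OR x2))   [double negation]
⇔ (x1 OR x3 OR NOT x2) AND (x1 OR NOT x3 OR x2)   [distribute OR over AND]

(x1 OR x3 OR NOT x2) AND (x1 OR NOT x3 OR x2)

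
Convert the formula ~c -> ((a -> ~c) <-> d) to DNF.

c | (d & ~a) | (d & ~c)

~c -> ((a -> ~c) <-> d)
≡ ~~c | ((a -> ~c) <-> d)   [eliminate ->]
≡ ~~c | (((a -> ~c) -> d) & (d -> (a -> ~c)))   [eliminate <->]
≡ ~~c | ((~(a -> ~c) | d) & (d -> (a -> ~c)))   [eliminate ->]
≡ ~~c | ((~(~a | ~c) | d) & (d -> (a -> ~c)))   [eliminate ->]
≡ ~~c | ((~(~a | ~c) | d) & (~d | (a -> ~c)))   [eliminate ->]
≡ ~~c | ((~(~a | ~c) | d) & (~d | ~a | ~c))   [eliminate ->]
≡ c | ((~(~a | ~c) | d) & (~d | ~a | ~c))   [double negation]
≡ c | (((~~a & ~~c) | d) & (~d | ~a | ~c))   [De Morgan]
≡ c | (((a & ~~c) | d) & (~d | ~a | ~c))   [double negation]
≡ c | (((a & c) | d) & (~d | ~a | ~c))   [double negation]
≡ c | (a & c & ~d) | (a & c & ~a) | (a & c & ~c) | (d & ~d) | (d & ~a) | (d & ~c)   [distribute & over |]
≡ c | (d & ~a) | (d & ~c)   [simplify]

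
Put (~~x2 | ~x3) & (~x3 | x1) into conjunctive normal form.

(~~x2 | ~x3) & (~x3 | x1)
≡ (x2 | ~x3) & (~x3 | x1)   [double negation]

(x2 | ~x3) & (~x3 | x1)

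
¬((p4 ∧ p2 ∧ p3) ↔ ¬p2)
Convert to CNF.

¬((p4 ∧ p2 ∧ p3) ↔ ¬p2)
⇔ ¬(((p4 ∧ p2 ∧ p3) → ¬p2) ∧ (¬p2 → (p4 ∧ p2 ∧ p3)))   — eliminate ↔
⇔ ¬((¬(p4 ∧ p2 ∧ p3) ∨ ¬p2) ∧ (¬p2 → (p4 ∧ p2 ∧ p3)))   — eliminate →
⇔ ¬((¬(p4 ∧ p2 ∧ p3) ∨ ¬p2) ∧ (¬¬p2 ∨ (p4 ∧ p2 ∧ p3)))   — eliminate →
⇔ ¬(¬(p4 ∧ p2 ∧ p3) ∨ ¬p2) ∨ ¬(¬¬p2 ∨ (p4 ∧ p2 ∧ p3))   — De Morgan
⇔ (¬¬(p4 ∧ p2 ∧ p3) ∧ ¬¬p2) ∨ ¬(¬¬p2 ∨ (p4 ∧ p2 ∧ p3))   — De Morgan
⇔ (p4 ∧ p2 ∧ p3 ∧ ¬¬p2) ∨ ¬(¬¬p2 ∨ (p4 ∧ p2 ∧ p3))   — double negation
⇔ (p4 ∧ p2 ∧ p3 ∧ p2) ∨ ¬(¬¬p2 ∨ (p4 ∧ p2 ∧ p3))   — double negation
⇔ (p4 ∧ p2 ∧ p3 ∧ p2) ∨ (¬¬¬p2 ∧ ¬(p4 ∧ p2 ∧ p3))   — De Morgan
⇔ (p4 ∧ p2 ∧ p3 ∧ p2) ∨ (¬p2 ∧ ¬(p4 ∧ p2 ∧ p3))   — double negation
⇔ (p4 ∧ p2 ∧ p3 ∧ p2) ∨ (¬p2 ∧ (¬p4 ∨ ¬p2 ∨ ¬p3))   — De Morgan
⇔ (p4 ∨ ¬p2) ∧ (p4 ∨ ¬p4 ∨ ¬p2 ∨ ¬p3) ∧ (p2 ∨ ¬p2) ∧ (p2 ∨ ¬p4 ∨ ¬p2 ∨ ¬p3) ∧ (p3 ∨ ¬p2) ∧ (p3 ∨ ¬p4 ∨ ¬p2 ∨ ¬p3) ∧ (p2 ∨ ¬p2) ∧ (p2 ∨ ¬p4 ∨ ¬p2 ∨ ¬p3)   — distribute ∨ over ∧
⇔ (p4 ∨ ¬p2) ∧ (p3 ∨ ¬p2)   — simplify

(p4 ∨ ¬p2) ∧ (p3 ∨ ¬p2)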